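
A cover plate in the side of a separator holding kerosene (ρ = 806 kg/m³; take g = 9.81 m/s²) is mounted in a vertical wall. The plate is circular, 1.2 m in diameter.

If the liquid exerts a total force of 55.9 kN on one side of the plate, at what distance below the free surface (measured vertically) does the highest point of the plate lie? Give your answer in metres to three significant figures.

γ = ρg = 806 × 9.81 / 1000 = 7.90686 kN/m³.
A = π(0.6)² = 1.13097 m².
From F = γ·h_c·A, the centroid depth is h_c = 55.9/(7.90686 × 1.13097) = 6.2511 m.
The centroid is at the centre, 0.6 m below the top of the plate, so the highest point sits at h_top = 6.2511 − 0.6 = 5.6511 m below the surface.

d_top ≈ 5.65 m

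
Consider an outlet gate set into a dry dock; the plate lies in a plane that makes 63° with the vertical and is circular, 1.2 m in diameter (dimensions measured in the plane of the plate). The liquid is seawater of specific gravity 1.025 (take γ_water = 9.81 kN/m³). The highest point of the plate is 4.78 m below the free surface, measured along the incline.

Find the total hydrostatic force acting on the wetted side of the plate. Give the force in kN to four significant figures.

F ≈ 27.78 kN

γ = 1.025 × 9.81 = 10.05525 kN/m³.
The plate makes 63° with the vertical, i.e. θ = 90° − 63° = 27° to the horizontal. Measuring y along the incline from the free-surface line, vertical depth h = y·sinθ with sinθ = 0.453990.
The centroid is at the centre, 0.6 m below the top of the plate, so y_c = 4.78 + 0.6 = 5.38 m and h_c = 5.38 × 0.453990 = 2.44247 m.
A = π(0.6)² = 1.13097 m².
Resultant F = γ·h_c·A = 10.05525 × 2.44247 × 1.13097 = 27.7762 kN.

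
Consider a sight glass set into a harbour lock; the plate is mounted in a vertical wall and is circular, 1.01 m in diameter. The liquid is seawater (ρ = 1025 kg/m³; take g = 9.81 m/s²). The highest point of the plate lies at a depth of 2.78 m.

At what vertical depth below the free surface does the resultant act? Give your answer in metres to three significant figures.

γ = ρg = 1025 × 9.81 / 1000 = 10.05525 kN/m³.
The centroid is at the centre, 0.505 m below the top of the plate, so the centroid depth is h_c = 2.78 + 0.505 = 3.285 m.
A = π(0.505)² = 0.801185 m².
Resultant F = γ·h_c·A = 10.05525 × 3.285 × 0.801185 = 26.4643 kN.
I_c = πr⁴/4 = π × 0.505⁴/4 = 0.0510805 m⁴.
Centre of pressure: y_p = y_c + I_c/(y_c·A) = 3.285 + 0.0510805/(3.285 × 0.801185) = 3.285 + 0.0194083 = 3.30441 m along the plane.

h_p = 3.30 m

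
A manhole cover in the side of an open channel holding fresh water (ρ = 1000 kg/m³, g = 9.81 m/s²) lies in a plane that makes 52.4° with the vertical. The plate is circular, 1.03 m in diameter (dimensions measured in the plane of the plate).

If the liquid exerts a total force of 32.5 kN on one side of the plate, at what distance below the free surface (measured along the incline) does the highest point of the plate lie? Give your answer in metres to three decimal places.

γ = ρg = 1000 × 9.81 = 9810 N/m³ = 9.81 kN/m³.
A = π(0.515)² = 0.833229 m².
From F = γ·h_c·A, the centroid depth is h_c = 32.5/(9.81 × 0.833229) = 3.97603 m.
The plate makes 52.4° with the vertical, i.e. θ = 90° − 52.4° = 37.6° to the horizontal. Measuring y along the incline from the free-surface line, vertical depth h = y·sinθ with sinθ = 0.610145.
Along the incline, y_c = h_c/sinθ = 3.97603/0.610145 = 6.51653 m.
The centroid is at the centre, 0.515 m below the top of the plate, so the highest point sits at y_top = 6.51653 − 0.515 = 6.00153 m along the incline.

y_top ≈ 6.002 m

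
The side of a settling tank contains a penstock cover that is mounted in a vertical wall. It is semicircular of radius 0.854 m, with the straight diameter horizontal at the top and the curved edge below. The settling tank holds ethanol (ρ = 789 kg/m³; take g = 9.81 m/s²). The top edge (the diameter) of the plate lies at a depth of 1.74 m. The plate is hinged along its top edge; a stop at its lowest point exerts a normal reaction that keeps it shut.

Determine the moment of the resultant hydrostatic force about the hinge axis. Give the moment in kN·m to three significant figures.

M ≈ 7.21 kN·m

γ = ρg = 789 × 9.81 / 1000 = 7.74009 kN/m³.
The centroid of a semicircle lies 4r/(3π) = 0.362449 m from the diameter, here below the top edge, so the centroid depth is h_c = 1.74 + 0.362449 = 2.10245 m.
A = πr²/2 = π × 0.854²/2 = 1.14561 m².
Resultant F = γ·h_c·A = 7.74009 × 2.10245 × 1.14561 = 18.6427 kN.
I_c = (π/8 − 8/(9π))·r⁴ = 0.109757 × 0.854⁴ = 0.0583799 m⁴.
Centre of pressure: y_p = y_c + I_c/(y_c·A) = 2.10245 + 0.0583799/(2.10245 × 1.14561) = 2.10245 + 0.0242382 = 2.12669 m along the plane.
The resultant acts 0.362449 + 0.0242382 = 0.386687 m (along the plate) below the hinge at the top edge, so the moment about the hinge is M = F × 0.386687 = 18.6427 × 0.386687 = 7.20889 kN·m.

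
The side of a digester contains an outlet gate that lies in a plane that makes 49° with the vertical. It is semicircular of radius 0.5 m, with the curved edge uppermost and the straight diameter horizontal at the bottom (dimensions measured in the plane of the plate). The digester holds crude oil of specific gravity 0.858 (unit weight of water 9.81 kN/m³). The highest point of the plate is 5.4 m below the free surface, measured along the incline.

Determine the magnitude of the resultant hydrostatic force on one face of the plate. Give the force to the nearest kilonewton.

γ = 0.858 × 9.81 = 8.41698 kN/m³.
The plate makes 49° with the vertical, i.e. θ = 90° − 49° = 41° to the horizontal. Measuring y along the incline from the free-surface line, vertical depth h = y·sinθ with sinθ = 0.656059.
The centroid lies 4r/(3π) = 0.212207 m above the diameter, so r − 4r/(3π) = 0.5 − 0.212207 = 0.287793 m below the topmost point, so y_c = 5.4 + 0.287793 = 5.68779 m and h_c = 5.68779 × 0.656059 = 3.73153 m.
A = πr²/2 = π × 0.5²/2 = 0.392699 m².
Resultant F = γ·h_c·A = 8.41698 × 3.73153 × 0.392699 = 12.334 kN.

F ≈ 12 kN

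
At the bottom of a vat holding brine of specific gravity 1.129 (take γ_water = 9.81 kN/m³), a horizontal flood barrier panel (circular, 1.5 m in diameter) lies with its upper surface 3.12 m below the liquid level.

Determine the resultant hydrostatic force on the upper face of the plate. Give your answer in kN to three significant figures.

F ≈ 61.1 kN

γ = 1.129 × 9.81 = 11.07549 kN/m³.
The plate is horizontal, so pressure is uniform at p = γ·h = 11.07549 × 3.12 = 34.5555 kN/m².
A = π(0.75)² = 1.76715 m².
F = p·A = 34.5555 × 1.76715 = 61.0648 kN.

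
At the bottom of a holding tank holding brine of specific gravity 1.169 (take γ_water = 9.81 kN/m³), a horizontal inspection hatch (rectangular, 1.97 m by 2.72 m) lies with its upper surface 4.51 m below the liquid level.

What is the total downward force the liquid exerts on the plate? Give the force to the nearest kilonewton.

F ≈ 277 kN

γ = 1.169 × 9.81 = 11.46789 kN/m³.
The plate is horizontal, so pressure is uniform at p = γ·h = 11.46789 × 4.51 = 51.7202 kN/m².
A = 1.97 × 2.72 = 5.3584 m².
F = p·A = 51.7202 × 5.3584 = 277.138 kN.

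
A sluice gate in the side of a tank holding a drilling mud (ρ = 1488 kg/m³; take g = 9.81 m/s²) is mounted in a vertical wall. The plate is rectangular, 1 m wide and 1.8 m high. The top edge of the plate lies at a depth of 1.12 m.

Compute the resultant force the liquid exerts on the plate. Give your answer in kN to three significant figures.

γ = ρg = 1488 × 9.81 / 1000 = 14.59728 kN/m³.
The centroid lies 1.8/2 = 0.9 m below the top edge, so the centroid depth is h_c = 1.12 + 0.9 = 2.02 m.
A = 1 × 1.8 = 1.8 m².
Resultant F = γ·h_c·A = 14.59728 × 2.02 × 1.8 = 53.0757 kN.

F ≈ 53.1 kN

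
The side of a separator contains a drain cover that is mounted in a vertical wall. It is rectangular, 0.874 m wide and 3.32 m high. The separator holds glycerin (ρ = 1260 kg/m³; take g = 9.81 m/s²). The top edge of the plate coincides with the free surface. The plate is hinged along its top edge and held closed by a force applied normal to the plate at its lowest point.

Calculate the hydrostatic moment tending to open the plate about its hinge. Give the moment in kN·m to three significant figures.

γ = ρg = 1260 × 9.81 / 1000 = 12.3606 kN/m³.
The centroid lies 3.32/2 = 1.66 m below the top edge, so the centroid depth is h_c = 1.66 m.
A = 0.874 × 3.32 = 2.90168 m².
Resultant F = γ·h_c·A = 12.3606 × 1.66 × 2.90168 = 59.5384 kN.
I_c = b·h³/12 = 0.874 × 3.32³/12 = 2.66529 m⁴.
Centre of pressure: y_p = y_c + I_c/(y_c·A) = 1.66 + 2.66529/(1.66 × 2.90168) = 1.66 + 0.553333 = 2.21333 m along the plane.
The resultant acts 1.66 + 0.553333 = 2.21333 m (along the plate) below the hinge at the top edge, so the moment about the hinge is M = F × 2.21333 = 59.5384 × 2.21333 = 131.778 kN·m.

M ≈ 132 kN·m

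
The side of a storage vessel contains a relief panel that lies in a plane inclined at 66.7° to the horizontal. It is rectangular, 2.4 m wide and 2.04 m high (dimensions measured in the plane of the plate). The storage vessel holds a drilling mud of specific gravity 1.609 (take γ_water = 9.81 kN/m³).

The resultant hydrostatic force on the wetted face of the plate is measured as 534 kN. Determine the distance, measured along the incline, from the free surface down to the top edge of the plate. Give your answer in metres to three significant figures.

γ = 1.609 × 9.81 = 15.78429 kN/m³.
A = 2.4 × 2.04 = 4.896 m².
From F = γ·h_c·A, the centroid depth is h_c = 534/(15.78429 × 4.896) = 6.90995 m.
Let θ = 66.7° be the plate's angle to the horizontal; measure y along the incline from where the plane meets the free surface. Vertical depth h = y·sinθ with sinθ = 0.918446.
Along the incline, y_c = h_c/sinθ = 6.90995/0.918446 = 7.52352 m.
The centroid lies 2.04/2 = 1.02 m below the top edge, so the top edge sits at y_top = 7.52352 − 1.02 = 6.50352 m along the incline.

y_top ≈ 6.50 m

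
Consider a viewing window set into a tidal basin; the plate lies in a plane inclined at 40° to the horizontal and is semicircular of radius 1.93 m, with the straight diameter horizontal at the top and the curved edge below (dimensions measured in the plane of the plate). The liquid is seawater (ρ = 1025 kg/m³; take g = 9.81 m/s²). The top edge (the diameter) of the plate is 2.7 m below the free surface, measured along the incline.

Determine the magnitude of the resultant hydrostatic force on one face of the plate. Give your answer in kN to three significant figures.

γ = ρg = 1025 × 9.81 / 1000 = 10.05525 kN/m³.
Let θ = 40° be the plate's angle to the horizontal; measure y along the incline from where the plane meets the free surface. Vertical depth h = y·sinθ with sinθ = 0.642788.
The centroid of a semicircle lies 4r/(3π) = 0.819117 m from the diameter, here below the top edge, so y_c = 2.7 + 0.819117 = 3.51912 m and h_c = 3.51912 × 0.642788 = 2.26205 m.
A = πr²/2 = π × 1.93²/2 = 5.85106 m².
Resultant F = γ·h_c·A = 10.05525 × 2.26205 × 5.85106 = 133.085 kN.

F ≈ 133 kN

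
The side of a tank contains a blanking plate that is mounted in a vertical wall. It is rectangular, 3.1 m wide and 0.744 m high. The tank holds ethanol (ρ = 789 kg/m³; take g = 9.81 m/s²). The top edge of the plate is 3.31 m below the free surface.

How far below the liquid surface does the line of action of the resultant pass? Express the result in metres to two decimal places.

h_p = 3.69 m

γ = ρg = 789 × 9.81 / 1000 = 7.74009 kN/m³.
The centroid lies 0.744/2 = 0.372 m below the top edge, so the centroid depth is h_c = 3.31 + 0.372 = 3.682 m.
A = 3.1 × 0.744 = 2.3064 m².
Resultant F = γ·h_c·A = 7.74009 × 3.682 × 2.3064 = 65.7301 kN.
I_c = b·h³/12 = 3.1 × 0.744³/12 = 0.10639 m⁴.
Centre of pressure: y_p = y_c + I_c/(y_c·A) = 3.682 + 0.10639/(3.682 × 2.3064) = 3.682 + 0.012528 = 3.69453 m along the plane.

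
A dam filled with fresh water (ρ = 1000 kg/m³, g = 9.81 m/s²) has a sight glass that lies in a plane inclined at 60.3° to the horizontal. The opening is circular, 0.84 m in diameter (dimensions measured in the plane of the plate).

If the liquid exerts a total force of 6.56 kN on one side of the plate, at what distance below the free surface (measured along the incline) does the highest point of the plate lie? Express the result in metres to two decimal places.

γ = ρg = 1000 × 9.81 = 9810 N/m³ = 9.81 kN/m³.
A = π(0.42)² = 0.554177 m².
From F = γ·h_c·A, the centroid depth is h_c = 6.56/(9.81 × 0.554177) = 1.20666 m.
Let θ = 60.3° be the plate's angle to the horizontal; measure y along the incline from where the plane meets the free surface. Vertical depth h = y·sinθ with sinθ = 0.868632.
Along the incline, y_c = h_c/sinθ = 1.20666/0.868632 = 1.38915 m.
The centroid is at the centre, 0.42 m below the top of the plate, so the highest point sits at y_top = 1.38915 − 0.42 = 0.96915 m along the incline.

y_top ≈ 0.97 m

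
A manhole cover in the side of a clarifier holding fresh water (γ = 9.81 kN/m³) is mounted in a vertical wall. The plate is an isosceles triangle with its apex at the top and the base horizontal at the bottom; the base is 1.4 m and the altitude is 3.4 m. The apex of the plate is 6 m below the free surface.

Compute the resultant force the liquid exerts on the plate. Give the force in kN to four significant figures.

γ = 9.81 kN/m³.
With the apex up, the centroid sits 2h/3 = 2 × 3.4/3 = 2.26667 m below the apex, so the centroid depth is h_c = 6 + 2.26667 = 8.26667 m.
A = ½ × 1.4 × 3.4 = 2.38 m².
Resultant F = γ·h_c·A = 9.81 × 8.26667 × 2.38 = 193.009 kN.

F ≈ 193.0 kN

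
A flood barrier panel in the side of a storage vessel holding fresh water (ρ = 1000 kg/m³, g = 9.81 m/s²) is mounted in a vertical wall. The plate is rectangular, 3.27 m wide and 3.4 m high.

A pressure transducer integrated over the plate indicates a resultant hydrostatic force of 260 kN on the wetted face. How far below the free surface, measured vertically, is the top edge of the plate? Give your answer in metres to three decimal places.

d_top ≈ 0.684 m

γ = ρg = 1000 × 9.81 = 9810 N/m³ = 9.81 kN/m³.
A = 3.27 × 3.4 = 11.118 m².
From F = γ·h_c·A, the centroid depth is h_c = 260/(9.81 × 11.118) = 2.38384 m.
The centroid lies 3.4/2 = 1.7 m below the top edge, so the top edge sits at h_top = 2.38384 − 1.7 = 0.68384 m below the surface.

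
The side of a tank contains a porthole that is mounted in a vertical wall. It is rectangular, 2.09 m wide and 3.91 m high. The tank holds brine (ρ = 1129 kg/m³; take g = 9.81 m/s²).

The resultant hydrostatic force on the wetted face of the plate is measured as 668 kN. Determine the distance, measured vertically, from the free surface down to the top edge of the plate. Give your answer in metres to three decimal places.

d_top ≈ 5.426 m

γ = ρg = 1129 × 9.81 / 1000 = 11.07549 kN/m³.
A = 2.09 × 3.91 = 8.1719 m².
From F = γ·h_c·A, the centroid depth is h_c = 668/(11.07549 × 8.1719) = 7.38058 m.
The centroid lies 3.91/2 = 1.955 m below the top edge, so the top edge sits at h_top = 7.38058 − 1.955 = 5.42558 m below the surface.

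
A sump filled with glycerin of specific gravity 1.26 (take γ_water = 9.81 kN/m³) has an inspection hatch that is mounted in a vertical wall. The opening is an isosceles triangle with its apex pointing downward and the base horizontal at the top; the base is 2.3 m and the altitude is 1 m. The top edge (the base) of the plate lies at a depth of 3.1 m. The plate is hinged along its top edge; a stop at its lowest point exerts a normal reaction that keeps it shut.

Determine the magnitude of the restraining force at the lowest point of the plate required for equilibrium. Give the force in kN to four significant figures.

P ≈ 17.06 kN

γ = 1.26 × 9.81 = 12.3606 kN/m³.
With the apex down, the centroid sits h/3 = 1/3 = 0.333333 m below the base (the top edge), so the centroid depth is h_c = 3.1 + 0.333333 = 3.43333 m.
A = ½ × 2.3 × 1 = 1.15 m².
Resultant F = γ·h_c·A = 12.3606 × 3.43333 × 1.15 = 48.8037 kN.
I_c = b·h³/36 = 2.3 × 1³/36 = 0.0638889 m⁴.
Centre of pressure: y_p = y_c + I_c/(y_c·A) = 3.43333 + 0.0638889/(3.43333 × 1.15) = 3.43333 + 0.0161812 = 3.44951 m along the plane.
The resultant acts 0.333333 + 0.0161812 = 0.349514 m (along the plate) below the hinge at the top edge, so the moment about the hinge is M = F × 0.349514 = 48.8037 × 0.349514 = 17.0576 kN·m.
A normal force at the bottom, 1 m from the hinge, must supply this moment: P = 17.0576/1 = 17.0576 kN.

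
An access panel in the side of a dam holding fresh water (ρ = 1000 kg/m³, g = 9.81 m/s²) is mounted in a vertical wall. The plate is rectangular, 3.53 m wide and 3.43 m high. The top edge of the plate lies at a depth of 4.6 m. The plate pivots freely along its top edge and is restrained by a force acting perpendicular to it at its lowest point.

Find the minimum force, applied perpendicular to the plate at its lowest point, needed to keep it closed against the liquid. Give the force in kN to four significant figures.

P ≈ 409.0 kN

γ = ρg = 1000 × 9.81 = 9810 N/m³ = 9.81 kN/m³.
The centroid lies 3.43/2 = 1.715 m below the top edge, so the centroid depth is h_c = 4.6 + 1.715 = 6.315 m.
A = 3.53 × 3.43 = 12.1079 m².
Resultant F = γ·h_c·A = 9.81 × 6.315 × 12.1079 = 750.086 kN.
I_c = b·h³/12 = 3.53 × 3.43³/12 = 11.8707 m⁴.
Centre of pressure: y_p = y_c + I_c/(y_c·A) = 6.315 + 11.8707/(6.315 × 12.1079) = 6.315 + 0.155251 = 6.47025 m along the plane.
The resultant acts 1.715 + 0.155251 = 1.87025 m (along the plate) below the hinge at the top edge, so the moment about the hinge is M = F × 1.87025 = 750.086 × 1.87025 = 1402.85 kN·m.
A normal force at the bottom, 3.43 m from the hinge, must supply this moment: P = 1402.85/3.43 = 408.994 kN.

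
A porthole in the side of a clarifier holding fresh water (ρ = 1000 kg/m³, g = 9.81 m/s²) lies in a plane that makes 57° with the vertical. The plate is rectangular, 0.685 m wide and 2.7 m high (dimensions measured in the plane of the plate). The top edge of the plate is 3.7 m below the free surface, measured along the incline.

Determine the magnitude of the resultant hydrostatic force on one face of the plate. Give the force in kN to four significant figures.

F ≈ 49.90 kN

γ = ρg = 1000 × 9.81 = 9810 N/m³ = 9.81 kN/m³.
The plate makes 57° with the vertical, i.e. θ = 90° − 57° = 33° to the horizontal. Measuring y along the incline from the free-surface line, vertical depth h = y·sinθ with sinθ = 0.544639.
The centroid lies 2.7/2 = 1.35 m below the top edge, so y_c = 3.7 + 1.35 = 5.05 m and h_c = 5.05 × 0.544639 = 2.75043 m.
A = 0.685 × 2.7 = 1.8495 m².
Resultant F = γ·h_c·A = 9.81 × 2.75043 × 1.8495 = 49.9027 kN.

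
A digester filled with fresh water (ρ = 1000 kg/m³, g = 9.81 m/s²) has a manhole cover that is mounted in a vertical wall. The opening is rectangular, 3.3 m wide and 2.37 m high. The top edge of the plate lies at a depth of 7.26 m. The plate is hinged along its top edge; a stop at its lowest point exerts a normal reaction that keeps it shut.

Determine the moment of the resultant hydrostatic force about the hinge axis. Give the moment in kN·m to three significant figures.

M ≈ 804 kN·m

γ = ρg = 1000 × 9.81 = 9810 N/m³ = 9.81 kN/m³.
The centroid lies 2.37/2 = 1.185 m below the top edge, so the centroid depth is h_c = 7.26 + 1.185 = 8.445 m.
A = 3.3 × 2.37 = 7.821 m².
Resultant F = γ·h_c·A = 9.81 × 8.445 × 7.821 = 647.934 kN.
I_c = b·h³/12 = 3.3 × 2.37³/12 = 3.66081 m⁴.
Centre of pressure: y_p = y_c + I_c/(y_c·A) = 8.445 + 3.66081/(8.445 × 7.821) = 8.445 + 0.0554262 = 8.50043 m along the plane.
The resultant acts 1.185 + 0.0554262 = 1.24043 m (along the plate) below the hinge at the top edge, so the moment about the hinge is M = F × 1.24043 = 647.934 × 1.24043 = 803.717 kN·m.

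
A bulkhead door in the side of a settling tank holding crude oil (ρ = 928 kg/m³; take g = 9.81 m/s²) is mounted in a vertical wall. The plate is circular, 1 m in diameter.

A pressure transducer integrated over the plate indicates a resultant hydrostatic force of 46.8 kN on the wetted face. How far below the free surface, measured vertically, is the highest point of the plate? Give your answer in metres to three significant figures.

γ = ρg = 928 × 9.81 / 1000 = 9.10368 kN/m³.
A = π(0.5)² = 0.785398 m².
From F = γ·h_c·A, the centroid depth is h_c = 46.8/(9.10368 × 0.785398) = 6.54544 m.
The centroid is at the centre, 0.5 m below the top of the plate, so the highest point sits at h_top = 6.54544 − 0.5 = 6.04544 m below the surface.

d_top ≈ 6.05 m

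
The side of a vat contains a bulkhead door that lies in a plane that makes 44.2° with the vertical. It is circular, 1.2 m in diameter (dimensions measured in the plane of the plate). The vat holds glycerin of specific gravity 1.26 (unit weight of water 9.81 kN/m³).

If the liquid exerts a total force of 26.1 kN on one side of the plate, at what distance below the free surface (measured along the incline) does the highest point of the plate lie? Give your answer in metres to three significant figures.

γ = 1.26 × 9.81 = 12.3606 kN/m³.
A = π(0.6)² = 1.13097 m².
From F = γ·h_c·A, the centroid depth is h_c = 26.1/(12.3606 × 1.13097) = 1.86702 m.
The plate makes 44.2° with the vertical, i.e. θ = 90° − 44.2° = 45.8° to the horizontal. Measuring y along the incline from the free-surface line, vertical depth h = y·sinθ with sinθ = 0.716911.
Along the incline, y_c = h_c/sinθ = 1.86702/0.716911 = 2.60426 m.
The centroid is at the centre, 0.6 m below the top of the plate, so the highest point sits at y_top = 2.60426 − 0.6 = 2.00426 m along the incline.

y_top ≈ 2.00 m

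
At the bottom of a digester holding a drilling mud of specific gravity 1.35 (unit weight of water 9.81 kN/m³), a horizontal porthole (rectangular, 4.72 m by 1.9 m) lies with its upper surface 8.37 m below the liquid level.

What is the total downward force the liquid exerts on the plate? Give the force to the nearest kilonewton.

F ≈ 994 kN

γ = 1.35 × 9.81 = 13.2435 kN/m³.
The plate is horizontal, so pressure is uniform at p = γ·h = 13.2435 × 8.37 = 110.848 kN/m².
A = 4.72 × 1.9 = 8.968 m².
F = p·A = 110.848 × 8.968 = 994.085 kN.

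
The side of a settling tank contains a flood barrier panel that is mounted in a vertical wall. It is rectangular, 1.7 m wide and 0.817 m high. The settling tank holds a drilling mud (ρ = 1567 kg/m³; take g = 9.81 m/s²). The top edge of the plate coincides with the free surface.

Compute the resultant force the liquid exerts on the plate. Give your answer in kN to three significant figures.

γ = ρg = 1567 × 9.81 / 1000 = 15.37227 kN/m³.
The centroid lies 0.817/2 = 0.4085 m below the top edge, so the centroid depth is h_c = 0.4085 m.
A = 1.7 × 0.817 = 1.3889 m².
Resultant F = γ·h_c·A = 15.37227 × 0.4085 × 1.3889 = 8.7217 kN.

F ≈ 8.72 kN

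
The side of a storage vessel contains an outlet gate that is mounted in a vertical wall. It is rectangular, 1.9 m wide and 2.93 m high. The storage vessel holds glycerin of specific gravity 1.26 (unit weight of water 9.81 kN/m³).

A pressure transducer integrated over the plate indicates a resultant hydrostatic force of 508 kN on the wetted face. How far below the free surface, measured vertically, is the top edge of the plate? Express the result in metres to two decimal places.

γ = 1.26 × 9.81 = 12.3606 kN/m³.
A = 1.9 × 2.93 = 5.567 m².
From F = γ·h_c·A, the centroid depth is h_c = 508/(12.3606 × 5.567) = 7.38249 m.
The centroid lies 2.93/2 = 1.465 m below the top edge, so the top edge sits at h_top = 7.38249 − 1.465 = 5.91749 m below the surface.

d_top ≈ 5.92 m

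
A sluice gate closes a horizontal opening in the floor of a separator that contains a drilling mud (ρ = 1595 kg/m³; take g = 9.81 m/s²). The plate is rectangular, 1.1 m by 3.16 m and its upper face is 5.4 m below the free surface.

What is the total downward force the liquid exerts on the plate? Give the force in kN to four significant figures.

F ≈ 293.7 kN

γ = ρg = 1595 × 9.81 / 1000 = 15.64695 kN/m³.
The plate is horizontal, so pressure is uniform at p = γ·h = 15.64695 × 5.4 = 84.4935 kN/m².
A = 1.1 × 3.16 = 3.476 m².
F = p·A = 84.4935 × 3.476 = 293.699 kN.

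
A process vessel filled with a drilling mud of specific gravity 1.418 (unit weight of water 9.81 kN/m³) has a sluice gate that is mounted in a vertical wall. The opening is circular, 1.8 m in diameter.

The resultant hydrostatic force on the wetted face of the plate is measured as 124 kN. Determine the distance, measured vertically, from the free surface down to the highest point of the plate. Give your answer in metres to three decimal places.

d_top ≈ 2.603 m

γ = 1.418 × 9.81 = 13.91058 kN/m³.
A = π(0.9)² = 2.54469 m².
From F = γ·h_c·A, the centroid depth is h_c = 124/(13.91058 × 2.54469) = 3.50301 m.
The centroid is at the centre, 0.9 m below the top of the plate, so the highest point sits at h_top = 3.50301 − 0.9 = 2.60301 m below the surface.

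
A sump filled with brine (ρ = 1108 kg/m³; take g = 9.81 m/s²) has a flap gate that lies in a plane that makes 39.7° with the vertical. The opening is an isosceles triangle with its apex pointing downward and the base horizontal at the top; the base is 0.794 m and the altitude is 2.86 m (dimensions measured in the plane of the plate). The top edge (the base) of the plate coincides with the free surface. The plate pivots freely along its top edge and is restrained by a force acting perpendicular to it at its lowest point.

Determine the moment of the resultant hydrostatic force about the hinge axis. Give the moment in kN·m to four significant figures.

γ = ρg = 1108 × 9.81 / 1000 = 10.86948 kN/m³.
The plate makes 39.7° with the vertical, i.e. θ = 90° − 39.7° = 50.3° to the horizontal. Measuring y along the incline from the free-surface line, vertical depth h = y·sinθ with sinθ = 0.769400.
With the apex down, the centroid sits h/3 = 2.86/3 = 0.953333 m below the base (the top edge), so y_c = 0.953333 m and h_c = 0.953333 × 0.769400 = 0.733494 m.
A = ½ × 0.794 × 2.86 = 1.13542 m².
Resultant F = γ·h_c·A = 10.86948 × 0.733494 × 1.13542 = 9.05236 kN.
I_c = b·h³/36 = 0.794 × 2.86³/36 = 0.51596 m⁴.
Centre of pressure: y_p = y_c + I_c/(y_c·A) = 0.953333 + 0.51596/(0.953333 × 1.13542) = 0.953333 + 0.476667 = 1.43 m along the plane.
The resultant acts 0.953333 + 0.476667 = 1.43 m (along the plate) below the hinge at the top edge, so the moment about the hinge is M = F × 1.43 = 9.05236 × 1.43 = 12.9449 kN·m.

M ≈ 12.94 kN·m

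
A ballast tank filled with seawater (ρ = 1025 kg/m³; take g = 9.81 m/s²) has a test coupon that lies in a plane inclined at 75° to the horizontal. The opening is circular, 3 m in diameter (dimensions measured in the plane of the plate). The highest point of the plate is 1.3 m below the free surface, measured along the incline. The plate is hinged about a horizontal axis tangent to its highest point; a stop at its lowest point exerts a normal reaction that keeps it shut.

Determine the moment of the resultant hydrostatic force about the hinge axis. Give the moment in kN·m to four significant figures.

γ = ρg = 1025 × 9.81 / 1000 = 10.05525 kN/m³.
Let θ = 75° be the plate's angle to the horizontal; measure y along the incline from where the plane meets the free surface. Vertical depth h = y·sinθ with sinθ = 0.965926.
The centroid is at the centre, 1.5 m below the top of the plate, so y_c = 1.3 + 1.5 = 2.8 m and h_c = 2.8 × 0.965926 = 2.70459 m.
A = π(1.5)² = 7.06858 m².
Resultant F = γ·h_c·A = 10.05525 × 2.70459 × 7.06858 = 192.232 kN.
I_c = πr⁴/4 = π × 1.5⁴/4 = 3.97608 m⁴.
Centre of pressure: y_p = y_c + I_c/(y_c·A) = 2.8 + 3.97608/(2.8 × 7.06858) = 2.8 + 0.200893 = 3.00089 m along the plane.
The resultant acts 1.5 + 0.200893 = 1.70089 m (along the plate) below the hinge at the top edge, so the moment about the hinge is M = F × 1.70089 = 192.232 × 1.70089 = 326.965 kN·m.

M ≈ 327.0 kN·m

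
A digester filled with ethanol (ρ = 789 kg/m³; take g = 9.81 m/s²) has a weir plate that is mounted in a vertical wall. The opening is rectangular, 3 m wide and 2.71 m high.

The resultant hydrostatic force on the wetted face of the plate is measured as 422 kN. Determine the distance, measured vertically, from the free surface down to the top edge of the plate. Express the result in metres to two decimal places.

γ = ρg = 789 × 9.81 / 1000 = 7.74009 kN/m³.
A = 3 × 2.71 = 8.13 m².
From F = γ·h_c·A, the centroid depth is h_c = 422/(7.74009 × 8.13) = 6.70619 m.
The centroid lies 2.71/2 = 1.355 m below the top edge, so the top edge sits at h_top = 6.70619 − 1.355 = 5.35119 m below the surface.

d_top ≈ 5.35 m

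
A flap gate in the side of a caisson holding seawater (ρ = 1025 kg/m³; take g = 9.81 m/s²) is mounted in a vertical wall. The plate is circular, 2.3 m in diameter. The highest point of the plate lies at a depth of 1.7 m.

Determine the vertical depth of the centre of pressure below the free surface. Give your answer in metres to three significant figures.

h_p = 2.97 m

γ = ρg = 1025 × 9.81 / 1000 = 10.05525 kN/m³.
The centroid is at the centre, 1.15 m below the top of the plate, so the centroid depth is h_c = 1.7 + 1.15 = 2.85 m.
A = π(1.15)² = 4.15476 m².
Resultant F = γ·h_c·A = 10.05525 × 2.85 × 4.15476 = 119.065 kN.
I_c = πr⁴/4 = π × 1.15⁴/4 = 1.37367 m⁴.
Centre of pressure: y_p = y_c + I_c/(y_c·A) = 2.85 + 1.37367/(2.85 × 4.15476) = 2.85 + 0.116009 = 2.96601 m along the plane.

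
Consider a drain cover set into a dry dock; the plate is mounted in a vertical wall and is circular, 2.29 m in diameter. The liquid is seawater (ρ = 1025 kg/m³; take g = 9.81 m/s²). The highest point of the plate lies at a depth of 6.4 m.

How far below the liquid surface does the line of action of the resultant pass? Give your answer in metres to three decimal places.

γ = ρg = 1025 × 9.81 / 1000 = 10.05525 kN/m³.
The centroid is at the centre, 1.145 m below the top of the plate, so the centroid depth is h_c = 6.4 + 1.145 = 7.545 m.
A = π(1.145)² = 4.11871 m².
Resultant F = γ·h_c·A = 10.05525 × 7.545 × 4.11871 = 312.474 kN.
I_c = πr⁴/4 = π × 1.145⁴/4 = 1.34993 m⁴.
Centre of pressure: y_p = y_c + I_c/(y_c·A) = 7.545 + 1.34993/(7.545 × 4.11871) = 7.545 + 0.0434401 = 7.58844 m along the plane.

h_p = 7.588 m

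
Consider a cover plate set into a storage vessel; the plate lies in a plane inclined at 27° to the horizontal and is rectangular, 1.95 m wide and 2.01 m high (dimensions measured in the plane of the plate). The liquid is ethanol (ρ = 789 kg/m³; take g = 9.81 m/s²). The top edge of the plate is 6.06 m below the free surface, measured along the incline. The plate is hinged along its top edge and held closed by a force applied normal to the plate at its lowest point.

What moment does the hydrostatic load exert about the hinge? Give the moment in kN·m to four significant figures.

γ = ρg = 789 × 9.81 / 1000 = 7.74009 kN/m³.
Let θ = 27° be the plate's angle to the horizontal; measure y along the incline from where the plane meets the free surface. Vertical depth h = y·sinθ with sinθ = 0.453990.
The centroid lies 2.01/2 = 1.005 m below the top edge, so y_c = 6.06 + 1.005 = 7.065 m and h_c = 7.065 × 0.453990 = 3.20744 m.
A = 1.95 × 2.01 = 3.9195 m².
Resultant F = γ·h_c·A = 7.74009 × 3.20744 × 3.9195 = 97.305 kN.
I_c = b·h³/12 = 1.95 × 2.01³/12 = 1.3196 m⁴.
Centre of pressure: y_p = y_c + I_c/(y_c·A) = 7.065 + 1.3196/(7.065 × 3.9195) = 7.065 + 0.047654 = 7.11265 m along the plane.
The resultant acts 1.005 + 0.047654 = 1.05265 m (along the plate) below the hinge at the top edge, so the moment about the hinge is M = F × 1.05265 = 97.305 × 1.05265 = 102.428 kN·m.

M ≈ 102.4 kN·m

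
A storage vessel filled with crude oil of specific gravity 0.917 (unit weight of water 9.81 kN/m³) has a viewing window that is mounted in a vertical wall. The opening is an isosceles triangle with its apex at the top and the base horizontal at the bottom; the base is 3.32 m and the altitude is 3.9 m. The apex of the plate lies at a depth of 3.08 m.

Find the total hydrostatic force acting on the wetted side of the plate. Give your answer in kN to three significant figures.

γ = 0.917 × 9.81 = 8.99577 kN/m³.
With the apex up, the centroid sits 2h/3 = 2 × 3.9/3 = 2.6 m below the apex, so the centroid depth is h_c = 3.08 + 2.6 = 5.68 m.
A = ½ × 3.32 × 3.9 = 6.474 m².
Resultant F = γ·h_c·A = 8.99577 × 5.68 × 6.474 = 330.795 kN.

F ≈ 331 kN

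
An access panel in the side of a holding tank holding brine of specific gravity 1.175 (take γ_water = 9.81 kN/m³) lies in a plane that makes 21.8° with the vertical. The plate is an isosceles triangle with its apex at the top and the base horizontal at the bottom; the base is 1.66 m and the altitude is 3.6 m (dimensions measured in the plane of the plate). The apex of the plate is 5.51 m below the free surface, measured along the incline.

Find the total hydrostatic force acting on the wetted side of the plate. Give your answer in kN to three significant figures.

γ = 1.175 × 9.81 = 11.52675 kN/m³.
The plate makes 21.8° with the vertical, i.e. θ = 90° − 21.8° = 68.2° to the horizontal. Measuring y along the incline from the free-surface line, vertical depth h = y·sinθ with sinθ = 0.928486.
With the apex up, the centroid sits 2h/3 = 2 × 3.6/3 = 2.4 m below the apex, so y_c = 5.51 + 2.4 = 7.91 m and h_c = 7.91 × 0.928486 = 7.34432 m.
A = ½ × 1.66 × 3.6 = 2.988 m².
Resultant F = γ·h_c·A = 11.52675 × 7.34432 × 2.988 = 252.953 kN.

F ≈ 253 kN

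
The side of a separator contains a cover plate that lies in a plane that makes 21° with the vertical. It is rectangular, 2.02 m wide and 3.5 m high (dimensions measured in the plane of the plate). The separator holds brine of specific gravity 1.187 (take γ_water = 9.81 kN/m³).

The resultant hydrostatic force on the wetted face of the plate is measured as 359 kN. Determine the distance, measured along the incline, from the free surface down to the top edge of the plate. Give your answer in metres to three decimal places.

γ = 1.187 × 9.81 = 11.64447 kN/m³.
A = 2.02 × 3.5 = 7.07 m².
From F = γ·h_c·A, the centroid depth is h_c = 359/(11.64447 × 7.07) = 4.36069 m.
The plate makes 21° with the vertical, i.e. θ = 90° − 21° = 69° to the horizontal. Measuring y along the incline from the free-surface line, vertical depth h = y·sinθ with sinθ = 0.933580.
Along the incline, y_c = h_c/sinθ = 4.36069/0.933580 = 4.67093 m.
The centroid lies 3.5/2 = 1.75 m below the top edge, so the top edge sits at y_top = 4.67093 − 1.75 = 2.92093 m along the incline.

y_top ≈ 2.921 m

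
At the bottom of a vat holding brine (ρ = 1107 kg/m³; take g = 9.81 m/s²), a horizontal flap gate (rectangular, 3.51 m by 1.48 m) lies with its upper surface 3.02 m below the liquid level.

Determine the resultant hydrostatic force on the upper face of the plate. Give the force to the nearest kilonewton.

F ≈ 170 kN

γ = ρg = 1107 × 9.81 / 1000 = 10.85967 kN/m³.
The plate is horizontal, so pressure is uniform at p = γ·h = 10.85967 × 3.02 = 32.7962 kN/m².
A = 3.51 × 1.48 = 5.1948 m².
F = p·A = 32.7962 × 5.1948 = 170.37 kN.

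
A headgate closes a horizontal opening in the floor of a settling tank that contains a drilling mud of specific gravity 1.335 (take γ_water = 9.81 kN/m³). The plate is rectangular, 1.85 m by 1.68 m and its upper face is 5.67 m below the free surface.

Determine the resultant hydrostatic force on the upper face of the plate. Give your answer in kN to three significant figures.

F ≈ 231 kN

γ = 1.335 × 9.81 = 13.09635 kN/m³.
The plate is horizontal, so pressure is uniform at p = γ·h = 13.09635 × 5.67 = 74.2563 kN/m².
A = 1.85 × 1.68 = 3.108 m².
F = p·A = 74.2563 × 3.108 = 230.789 kN.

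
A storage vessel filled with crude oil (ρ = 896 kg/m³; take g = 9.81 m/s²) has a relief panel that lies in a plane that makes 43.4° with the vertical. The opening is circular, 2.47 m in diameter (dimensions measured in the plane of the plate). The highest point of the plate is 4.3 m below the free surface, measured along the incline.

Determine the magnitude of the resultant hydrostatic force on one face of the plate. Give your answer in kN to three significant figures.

F ≈ 169 kN

γ = ρg = 896 × 9.81 / 1000 = 8.78976 kN/m³.
The plate makes 43.4° with the vertical, i.e. θ = 90° − 43.4° = 46.6° to the horizontal. Measuring y along the incline from the free-surface line, vertical depth h = y·sinθ with sinθ = 0.726575.
The centroid is at the centre, 1.235 m below the top of the plate, so y_c = 4.3 + 1.235 = 5.535 m and h_c = 5.535 × 0.726575 = 4.02159 m.
A = π(1.235)² = 4.79164 m².
Resultant F = γ·h_c·A = 8.78976 × 4.02159 × 4.79164 = 169.379 kN.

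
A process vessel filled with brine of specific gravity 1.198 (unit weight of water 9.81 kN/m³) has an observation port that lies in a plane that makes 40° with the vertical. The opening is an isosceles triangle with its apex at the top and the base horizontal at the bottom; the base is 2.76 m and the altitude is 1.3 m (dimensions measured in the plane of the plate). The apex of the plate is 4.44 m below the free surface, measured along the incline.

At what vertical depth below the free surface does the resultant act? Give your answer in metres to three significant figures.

γ = 1.198 × 9.81 = 11.75238 kN/m³.
The plate makes 40° with the vertical, i.e. θ = 90° − 40° = 50° to the horizontal. Measuring y along the incline from the free-surface line, vertical depth h = y·sinθ with sinθ = 0.766044.
With the apex up, the centroid sits 2h/3 = 2 × 1.3/3 = 0.866667 m below the apex, so y_c = 4.44 + 0.866667 = 5.30667 m and h_c = 5.30667 × 0.766044 = 4.06514 m.
A = ½ × 2.76 × 1.3 = 1.794 m².
Resultant F = γ·h_c·A = 11.75238 × 4.06514 × 1.794 = 85.7085 kN.
I_c = b·h³/36 = 2.76 × 1.3³/36 = 0.168437 m⁴.
Centre of pressure: y_p = y_c + I_c/(y_c·A) = 5.30667 + 0.168437/(5.30667 × 1.794) = 5.30667 + 0.0176927 = 5.32436 m along the plane.
Vertically, h_p = y_p·sinθ = 5.32436 × 0.766044 = 4.07869 m.

h_p = 4.08 m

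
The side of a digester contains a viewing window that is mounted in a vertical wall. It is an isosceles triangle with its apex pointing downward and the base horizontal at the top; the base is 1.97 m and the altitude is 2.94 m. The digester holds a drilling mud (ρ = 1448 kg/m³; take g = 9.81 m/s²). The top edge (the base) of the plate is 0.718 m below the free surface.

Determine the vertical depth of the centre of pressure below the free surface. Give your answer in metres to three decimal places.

γ = ρg = 1448 × 9.81 / 1000 = 14.20488 kN/m³.
With the apex down, the centroid sits h/3 = 2.94/3 = 0.98 m below the base (the top edge), so the centroid depth is h_c = 0.718 + 0.98 = 1.698 m.
A = ½ × 1.97 × 2.94 = 2.8959 m².
Resultant F = γ·h_c·A = 14.20488 × 1.698 × 2.8959 = 69.8488 kN.
I_c = b·h³/36 = 1.97 × 2.94³/36 = 1.39061 m⁴.
Centre of pressure: y_p = y_c + I_c/(y_c·A) = 1.698 + 1.39061/(1.698 × 2.8959) = 1.698 + 0.282803 = 1.9808 m along the plane.

h_p = 1.981 m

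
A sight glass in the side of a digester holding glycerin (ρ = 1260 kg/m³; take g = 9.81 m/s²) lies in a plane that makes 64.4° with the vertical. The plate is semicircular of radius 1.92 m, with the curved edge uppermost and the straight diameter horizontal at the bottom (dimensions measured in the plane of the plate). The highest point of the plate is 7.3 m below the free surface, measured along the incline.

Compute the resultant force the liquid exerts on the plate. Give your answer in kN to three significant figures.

F ≈ 260 kN

γ = ρg = 1260 × 9.81 / 1000 = 12.3606 kN/m³.
The plate makes 64.4° with the vertical, i.e. θ = 90° − 64.4° = 25.6° to the horizontal. Measuring y along the incline from the free-surface line, vertical depth h = y·sinθ with sinθ = 0.432086.
The centroid lies 4r/(3π) = 0.814873 m above the diameter, so r − 4r/(3π) = 1.92 − 0.814873 = 1.10513 m below the topmost point, so y_c = 7.3 + 1.10513 = 8.40513 m and h_c = 8.40513 × 0.432086 = 3.63174 m.
A = πr²/2 = π × 1.92²/2 = 5.79058 m².
Resultant F = γ·h_c·A = 12.3606 × 3.63174 × 5.79058 = 259.942 kN.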